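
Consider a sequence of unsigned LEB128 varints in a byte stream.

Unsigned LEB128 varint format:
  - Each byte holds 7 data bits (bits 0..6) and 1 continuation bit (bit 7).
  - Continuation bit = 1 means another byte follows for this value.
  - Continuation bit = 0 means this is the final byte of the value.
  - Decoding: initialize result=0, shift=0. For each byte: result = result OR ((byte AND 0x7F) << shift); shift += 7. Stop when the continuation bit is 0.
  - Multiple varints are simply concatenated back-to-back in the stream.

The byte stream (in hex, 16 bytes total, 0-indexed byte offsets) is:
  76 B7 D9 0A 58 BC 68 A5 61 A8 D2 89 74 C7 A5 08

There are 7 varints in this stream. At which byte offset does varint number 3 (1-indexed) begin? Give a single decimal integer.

  byte[0]=0x76 cont=0 payload=0x76=118: acc |= 118<<0 -> acc=118 shift=7 [end]
Varint 1: bytes[0:1] = 76 -> value 118 (1 byte(s))
  byte[1]=0xB7 cont=1 payload=0x37=55: acc |= 55<<0 -> acc=55 shift=7
  byte[2]=0xD9 cont=1 payload=0x59=89: acc |= 89<<7 -> acc=11447 shift=14
  byte[3]=0x0A cont=0 payload=0x0A=10: acc |= 10<<14 -> acc=175287 shift=21 [end]
Varint 2: bytes[1:4] = B7 D9 0A -> value 175287 (3 byte(s))
  byte[4]=0x58 cont=0 payload=0x58=88: acc |= 88<<0 -> acc=88 shift=7 [end]
Varint 3: bytes[4:5] = 58 -> value 88 (1 byte(s))
  byte[5]=0xBC cont=1 payload=0x3C=60: acc |= 60<<0 -> acc=60 shift=7
  byte[6]=0x68 cont=0 payload=0x68=104: acc |= 104<<7 -> acc=13372 shift=14 [end]
Varint 4: bytes[5:7] = BC 68 -> value 13372 (2 byte(s))
  byte[7]=0xA5 cont=1 payload=0x25=37: acc |= 37<<0 -> acc=37 shift=7
  byte[8]=0x61 cont=0 payload=0x61=97: acc |= 97<<7 -> acc=12453 shift=14 [end]
Varint 5: bytes[7:9] = A5 61 -> value 12453 (2 byte(s))
  byte[9]=0xA8 cont=1 payload=0x28=40: acc |= 40<<0 -> acc=40 shift=7
  byte[10]=0xD2 cont=1 payload=0x52=82: acc |= 82<<7 -> acc=10536 shift=14
  byte[11]=0x89 cont=1 payload=0x09=9: acc |= 9<<14 -> acc=157992 shift=21
  byte[12]=0x74 cont=0 payload=0x74=116: acc |= 116<<21 -> acc=243427624 shift=28 [end]
Varint 6: bytes[9:13] = A8 D2 89 74 -> value 243427624 (4 byte(s))
  byte[13]=0xC7 cont=1 payload=0x47=71: acc |= 71<<0 -> acc=71 shift=7
  byte[14]=0xA5 cont=1 payload=0x25=37: acc |= 37<<7 -> acc=4807 shift=14
  byte[15]=0x08 cont=0 payload=0x08=8: acc |= 8<<14 -> acc=135879 shift=21 [end]
Varint 7: bytes[13:16] = C7 A5 08 -> value 135879 (3 byte(s))

Answer: 4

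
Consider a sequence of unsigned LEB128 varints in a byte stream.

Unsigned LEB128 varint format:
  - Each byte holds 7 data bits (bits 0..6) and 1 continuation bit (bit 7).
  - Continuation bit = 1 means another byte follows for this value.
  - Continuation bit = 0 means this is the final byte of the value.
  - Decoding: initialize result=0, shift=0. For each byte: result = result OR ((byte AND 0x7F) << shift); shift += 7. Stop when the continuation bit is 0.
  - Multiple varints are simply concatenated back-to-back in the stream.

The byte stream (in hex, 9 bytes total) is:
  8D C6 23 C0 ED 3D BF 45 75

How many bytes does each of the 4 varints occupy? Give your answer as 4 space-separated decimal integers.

  byte[0]=0x8D cont=1 payload=0x0D=13: acc |= 13<<0 -> acc=13 shift=7
  byte[1]=0xC6 cont=1 payload=0x46=70: acc |= 70<<7 -> acc=8973 shift=14
  byte[2]=0x23 cont=0 payload=0x23=35: acc |= 35<<14 -> acc=582413 shift=21 [end]
Varint 1: bytes[0:3] = 8D C6 23 -> value 582413 (3 byte(s))
  byte[3]=0xC0 cont=1 payload=0x40=64: acc |= 64<<0 -> acc=64 shift=7
  byte[4]=0xED cont=1 payload=0x6D=109: acc |= 109<<7 -> acc=14016 shift=14
  byte[5]=0x3D cont=0 payload=0x3D=61: acc |= 61<<14 -> acc=1013440 shift=21 [end]
Varint 2: bytes[3:6] = C0 ED 3D -> value 1013440 (3 byte(s))
  byte[6]=0xBF cont=1 payload=0x3F=63: acc |= 63<<0 -> acc=63 shift=7
  byte[7]=0x45 cont=0 payload=0x45=69: acc |= 69<<7 -> acc=8895 shift=14 [end]
Varint 3: bytes[6:8] = BF 45 -> value 8895 (2 byte(s))
  byte[8]=0x75 cont=0 payload=0x75=117: acc |= 117<<0 -> acc=117 shift=7 [end]
Varint 4: bytes[8:9] = 75 -> value 117 (1 byte(s))

Answer: 3 3 2 1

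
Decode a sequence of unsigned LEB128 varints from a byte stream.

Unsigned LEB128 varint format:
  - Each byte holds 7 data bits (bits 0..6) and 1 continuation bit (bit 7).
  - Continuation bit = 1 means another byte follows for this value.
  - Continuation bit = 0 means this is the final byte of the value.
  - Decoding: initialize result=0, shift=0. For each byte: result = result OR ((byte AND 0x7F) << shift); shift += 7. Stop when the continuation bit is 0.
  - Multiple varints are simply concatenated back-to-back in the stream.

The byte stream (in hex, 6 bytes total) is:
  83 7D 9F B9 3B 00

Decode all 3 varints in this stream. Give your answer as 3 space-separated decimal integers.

  byte[0]=0x83 cont=1 payload=0x03=3: acc |= 3<<0 -> acc=3 shift=7
  byte[1]=0x7D cont=0 payload=0x7D=125: acc |= 125<<7 -> acc=16003 shift=14 [end]
Varint 1: bytes[0:2] = 83 7D -> value 16003 (2 byte(s))
  byte[2]=0x9F cont=1 payload=0x1F=31: acc |= 31<<0 -> acc=31 shift=7
  byte[3]=0xB9 cont=1 payload=0x39=57: acc |= 57<<7 -> acc=7327 shift=14
  byte[4]=0x3B cont=0 payload=0x3B=59: acc |= 59<<14 -> acc=973983 shift=21 [end]
Varint 2: bytes[2:5] = 9F B9 3B -> value 973983 (3 byte(s))
  byte[5]=0x00 cont=0 payload=0x00=0: acc |= 0<<0 -> acc=0 shift=7 [end]
Varint 3: bytes[5:6] = 00 -> value 0 (1 byte(s))

Answer: 16003 973983 0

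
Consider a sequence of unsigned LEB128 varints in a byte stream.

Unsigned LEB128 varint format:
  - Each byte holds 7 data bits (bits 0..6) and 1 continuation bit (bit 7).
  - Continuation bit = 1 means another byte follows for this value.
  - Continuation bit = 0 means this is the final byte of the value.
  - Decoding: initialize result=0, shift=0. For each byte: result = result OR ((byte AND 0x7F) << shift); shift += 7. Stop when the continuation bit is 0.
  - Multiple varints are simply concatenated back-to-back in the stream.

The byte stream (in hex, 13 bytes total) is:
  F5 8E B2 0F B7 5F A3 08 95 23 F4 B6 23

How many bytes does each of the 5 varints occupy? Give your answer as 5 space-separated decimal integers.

Answer: 4 2 2 2 3

Derivation:
  byte[0]=0xF5 cont=1 payload=0x75=117: acc |= 117<<0 -> acc=117 shift=7
  byte[1]=0x8E cont=1 payload=0x0E=14: acc |= 14<<7 -> acc=1909 shift=14
  byte[2]=0xB2 cont=1 payload=0x32=50: acc |= 50<<14 -> acc=821109 shift=21
  byte[3]=0x0F cont=0 payload=0x0F=15: acc |= 15<<21 -> acc=32278389 shift=28 [end]
Varint 1: bytes[0:4] = F5 8E B2 0F -> value 32278389 (4 byte(s))
  byte[4]=0xB7 cont=1 payload=0x37=55: acc |= 55<<0 -> acc=55 shift=7
  byte[5]=0x5F cont=0 payload=0x5F=95: acc |= 95<<7 -> acc=12215 shift=14 [end]
Varint 2: bytes[4:6] = B7 5F -> value 12215 (2 byte(s))
  byte[6]=0xA3 cont=1 payload=0x23=35: acc |= 35<<0 -> acc=35 shift=7
  byte[7]=0x08 cont=0 payload=0x08=8: acc |= 8<<7 -> acc=1059 shift=14 [end]
Varint 3: bytes[6:8] = A3 08 -> value 1059 (2 byte(s))
  byte[8]=0x95 cont=1 payload=0x15=21: acc |= 21<<0 -> acc=21 shift=7
  byte[9]=0x23 cont=0 payload=0x23=35: acc |= 35<<7 -> acc=4501 shift=14 [end]
Varint 4: bytes[8:10] = 95 23 -> value 4501 (2 byte(s))
  byte[10]=0xF4 cont=1 payload=0x74=116: acc |= 116<<0 -> acc=116 shift=7
  byte[11]=0xB6 cont=1 payload=0x36=54: acc |= 54<<7 -> acc=7028 shift=14
  byte[12]=0x23 cont=0 payload=0x23=35: acc |= 35<<14 -> acc=580468 shift=21 [end]
Varint 5: bytes[10:13] = F4 B6 23 -> value 580468 (3 byte(s))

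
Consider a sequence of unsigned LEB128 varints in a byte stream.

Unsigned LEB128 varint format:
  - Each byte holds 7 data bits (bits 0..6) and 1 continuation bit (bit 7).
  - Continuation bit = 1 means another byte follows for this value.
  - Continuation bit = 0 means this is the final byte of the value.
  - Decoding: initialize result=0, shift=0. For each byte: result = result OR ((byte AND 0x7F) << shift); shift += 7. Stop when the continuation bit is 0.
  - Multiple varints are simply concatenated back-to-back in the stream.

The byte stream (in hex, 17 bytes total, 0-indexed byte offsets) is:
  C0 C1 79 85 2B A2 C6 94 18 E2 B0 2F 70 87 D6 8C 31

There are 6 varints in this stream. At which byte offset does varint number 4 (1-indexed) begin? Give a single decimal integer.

  byte[0]=0xC0 cont=1 payload=0x40=64: acc |= 64<<0 -> acc=64 shift=7
  byte[1]=0xC1 cont=1 payload=0x41=65: acc |= 65<<7 -> acc=8384 shift=14
  byte[2]=0x79 cont=0 payload=0x79=121: acc |= 121<<14 -> acc=1990848 shift=21 [end]
Varint 1: bytes[0:3] = C0 C1 79 -> value 1990848 (3 byte(s))
  byte[3]=0x85 cont=1 payload=0x05=5: acc |= 5<<0 -> acc=5 shift=7
  byte[4]=0x2B cont=0 payload=0x2B=43: acc |= 43<<7 -> acc=5509 shift=14 [end]
Varint 2: bytes[3:5] = 85 2B -> value 5509 (2 byte(s))
  byte[5]=0xA2 cont=1 payload=0x22=34: acc |= 34<<0 -> acc=34 shift=7
  byte[6]=0xC6 cont=1 payload=0x46=70: acc |= 70<<7 -> acc=8994 shift=14
  byte[7]=0x94 cont=1 payload=0x14=20: acc |= 20<<14 -> acc=336674 shift=21
  byte[8]=0x18 cont=0 payload=0x18=24: acc |= 24<<21 -> acc=50668322 shift=28 [end]
Varint 3: bytes[5:9] = A2 C6 94 18 -> value 50668322 (4 byte(s))
  byte[9]=0xE2 cont=1 payload=0x62=98: acc |= 98<<0 -> acc=98 shift=7
  byte[10]=0xB0 cont=1 payload=0x30=48: acc |= 48<<7 -> acc=6242 shift=14
  byte[11]=0x2F cont=0 payload=0x2F=47: acc |= 47<<14 -> acc=776290 shift=21 [end]
Varint 4: bytes[9:12] = E2 B0 2F -> value 776290 (3 byte(s))
  byte[12]=0x70 cont=0 payload=0x70=112: acc |= 112<<0 -> acc=112 shift=7 [end]
Varint 5: bytes[12:13] = 70 -> value 112 (1 byte(s))
  byte[13]=0x87 cont=1 payload=0x07=7: acc |= 7<<0 -> acc=7 shift=7
  byte[14]=0xD6 cont=1 payload=0x56=86: acc |= 86<<7 -> acc=11015 shift=14
  byte[15]=0x8C cont=1 payload=0x0C=12: acc |= 12<<14 -> acc=207623 shift=21
  byte[16]=0x31 cont=0 payload=0x31=49: acc |= 49<<21 -> acc=102968071 shift=28 [end]
Varint 6: bytes[13:17] = 87 D6 8C 31 -> value 102968071 (4 byte(s))

Answer: 9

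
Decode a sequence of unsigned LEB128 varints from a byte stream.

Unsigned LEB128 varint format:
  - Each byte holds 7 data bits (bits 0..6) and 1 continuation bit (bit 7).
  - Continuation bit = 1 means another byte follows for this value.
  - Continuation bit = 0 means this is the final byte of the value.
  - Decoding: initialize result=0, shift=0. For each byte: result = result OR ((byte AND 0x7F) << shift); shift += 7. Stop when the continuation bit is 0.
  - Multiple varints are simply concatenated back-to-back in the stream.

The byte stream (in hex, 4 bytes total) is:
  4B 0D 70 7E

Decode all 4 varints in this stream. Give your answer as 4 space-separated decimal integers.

Answer: 75 13 112 126

Derivation:
  byte[0]=0x4B cont=0 payload=0x4B=75: acc |= 75<<0 -> acc=75 shift=7 [end]
Varint 1: bytes[0:1] = 4B -> value 75 (1 byte(s))
  byte[1]=0x0D cont=0 payload=0x0D=13: acc |= 13<<0 -> acc=13 shift=7 [end]
Varint 2: bytes[1:2] = 0D -> value 13 (1 byte(s))
  byte[2]=0x70 cont=0 payload=0x70=112: acc |= 112<<0 -> acc=112 shift=7 [end]
Varint 3: bytes[2:3] = 70 -> value 112 (1 byte(s))
  byte[3]=0x7E cont=0 payload=0x7E=126: acc |= 126<<0 -> acc=126 shift=7 [end]
Varint 4: bytes[3:4] = 7E -> value 126 (1 byte(s))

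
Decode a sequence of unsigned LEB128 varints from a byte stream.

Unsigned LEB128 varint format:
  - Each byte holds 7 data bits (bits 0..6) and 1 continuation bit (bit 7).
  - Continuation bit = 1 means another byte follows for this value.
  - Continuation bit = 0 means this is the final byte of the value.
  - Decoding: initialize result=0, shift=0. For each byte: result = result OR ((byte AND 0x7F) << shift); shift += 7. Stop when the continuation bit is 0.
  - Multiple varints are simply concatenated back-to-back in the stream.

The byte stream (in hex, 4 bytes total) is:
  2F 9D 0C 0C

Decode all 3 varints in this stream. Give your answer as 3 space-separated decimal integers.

Answer: 47 1565 12

Derivation:
  byte[0]=0x2F cont=0 payload=0x2F=47: acc |= 47<<0 -> acc=47 shift=7 [end]
Varint 1: bytes[0:1] = 2F -> value 47 (1 byte(s))
  byte[1]=0x9D cont=1 payload=0x1D=29: acc |= 29<<0 -> acc=29 shift=7
  byte[2]=0x0C cont=0 payload=0x0C=12: acc |= 12<<7 -> acc=1565 shift=14 [end]
Varint 2: bytes[1:3] = 9D 0C -> value 1565 (2 byte(s))
  byte[3]=0x0C cont=0 payload=0x0C=12: acc |= 12<<0 -> acc=12 shift=7 [end]
Varint 3: bytes[3:4] = 0C -> value 12 (1 byte(s))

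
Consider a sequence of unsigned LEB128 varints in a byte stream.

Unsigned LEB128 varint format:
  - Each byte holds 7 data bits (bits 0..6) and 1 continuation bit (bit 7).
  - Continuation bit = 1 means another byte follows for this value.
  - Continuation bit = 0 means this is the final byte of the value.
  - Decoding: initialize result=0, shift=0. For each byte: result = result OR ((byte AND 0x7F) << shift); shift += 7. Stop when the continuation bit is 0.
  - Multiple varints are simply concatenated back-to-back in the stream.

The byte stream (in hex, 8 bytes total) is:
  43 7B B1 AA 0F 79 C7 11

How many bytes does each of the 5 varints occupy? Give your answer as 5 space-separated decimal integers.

  byte[0]=0x43 cont=0 payload=0x43=67: acc |= 67<<0 -> acc=67 shift=7 [end]
Varint 1: bytes[0:1] = 43 -> value 67 (1 byte(s))
  byte[1]=0x7B cont=0 payload=0x7B=123: acc |= 123<<0 -> acc=123 shift=7 [end]
Varint 2: bytes[1:2] = 7B -> value 123 (1 byte(s))
  byte[2]=0xB1 cont=1 payload=0x31=49: acc |= 49<<0 -> acc=49 shift=7
  byte[3]=0xAA cont=1 payload=0x2A=42: acc |= 42<<7 -> acc=5425 shift=14
  byte[4]=0x0F cont=0 payload=0x0F=15: acc |= 15<<14 -> acc=251185 shift=21 [end]
Varint 3: bytes[2:5] = B1 AA 0F -> value 251185 (3 byte(s))
  byte[5]=0x79 cont=0 payload=0x79=121: acc |= 121<<0 -> acc=121 shift=7 [end]
Varint 4: bytes[5:6] = 79 -> value 121 (1 byte(s))
  byte[6]=0xC7 cont=1 payload=0x47=71: acc |= 71<<0 -> acc=71 shift=7
  byte[7]=0x11 cont=0 payload=0x11=17: acc |= 17<<7 -> acc=2247 shift=14 [end]
Varint 5: bytes[6:8] = C7 11 -> value 2247 (2 byte(s))

Answer: 1 1 3 1 2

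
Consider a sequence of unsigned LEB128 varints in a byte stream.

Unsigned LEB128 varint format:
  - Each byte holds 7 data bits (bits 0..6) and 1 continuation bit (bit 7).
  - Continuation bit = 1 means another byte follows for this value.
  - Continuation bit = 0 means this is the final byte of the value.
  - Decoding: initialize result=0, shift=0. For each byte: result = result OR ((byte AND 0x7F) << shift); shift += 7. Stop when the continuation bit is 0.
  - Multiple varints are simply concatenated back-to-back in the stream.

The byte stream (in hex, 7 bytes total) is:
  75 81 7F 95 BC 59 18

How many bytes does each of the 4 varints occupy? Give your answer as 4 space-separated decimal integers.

Answer: 1 2 3 1

Derivation:
  byte[0]=0x75 cont=0 payload=0x75=117: acc |= 117<<0 -> acc=117 shift=7 [end]
Varint 1: bytes[0:1] = 75 -> value 117 (1 byte(s))
  byte[1]=0x81 cont=1 payload=0x01=1: acc |= 1<<0 -> acc=1 shift=7
  byte[2]=0x7F cont=0 payload=0x7F=127: acc |= 127<<7 -> acc=16257 shift=14 [end]
Varint 2: bytes[1:3] = 81 7F -> value 16257 (2 byte(s))
  byte[3]=0x95 cont=1 payload=0x15=21: acc |= 21<<0 -> acc=21 shift=7
  byte[4]=0xBC cont=1 payload=0x3C=60: acc |= 60<<7 -> acc=7701 shift=14
  byte[5]=0x59 cont=0 payload=0x59=89: acc |= 89<<14 -> acc=1465877 shift=21 [end]
Varint 3: bytes[3:6] = 95 BC 59 -> value 1465877 (3 byte(s))
  byte[6]=0x18 cont=0 payload=0x18=24: acc |= 24<<0 -> acc=24 shift=7 [end]
Varint 4: bytes[6:7] = 18 -> value 24 (1 byte(s))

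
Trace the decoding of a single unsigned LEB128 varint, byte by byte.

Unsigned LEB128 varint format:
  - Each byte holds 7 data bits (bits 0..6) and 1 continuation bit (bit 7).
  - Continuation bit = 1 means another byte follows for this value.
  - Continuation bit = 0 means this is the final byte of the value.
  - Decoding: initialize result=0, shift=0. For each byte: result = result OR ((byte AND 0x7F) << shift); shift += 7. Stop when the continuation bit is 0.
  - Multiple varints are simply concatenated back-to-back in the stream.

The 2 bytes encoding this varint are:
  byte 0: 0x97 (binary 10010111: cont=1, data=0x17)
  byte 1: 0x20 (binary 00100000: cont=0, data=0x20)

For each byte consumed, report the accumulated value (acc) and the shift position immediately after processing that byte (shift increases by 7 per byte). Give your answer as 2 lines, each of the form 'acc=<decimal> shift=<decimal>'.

byte 0=0x97: payload=0x17=23, contrib = 23<<0 = 23; acc -> 23, shift -> 7
byte 1=0x20: payload=0x20=32, contrib = 32<<7 = 4096; acc -> 4119, shift -> 14

Answer: acc=23 shift=7
acc=4119 shift=14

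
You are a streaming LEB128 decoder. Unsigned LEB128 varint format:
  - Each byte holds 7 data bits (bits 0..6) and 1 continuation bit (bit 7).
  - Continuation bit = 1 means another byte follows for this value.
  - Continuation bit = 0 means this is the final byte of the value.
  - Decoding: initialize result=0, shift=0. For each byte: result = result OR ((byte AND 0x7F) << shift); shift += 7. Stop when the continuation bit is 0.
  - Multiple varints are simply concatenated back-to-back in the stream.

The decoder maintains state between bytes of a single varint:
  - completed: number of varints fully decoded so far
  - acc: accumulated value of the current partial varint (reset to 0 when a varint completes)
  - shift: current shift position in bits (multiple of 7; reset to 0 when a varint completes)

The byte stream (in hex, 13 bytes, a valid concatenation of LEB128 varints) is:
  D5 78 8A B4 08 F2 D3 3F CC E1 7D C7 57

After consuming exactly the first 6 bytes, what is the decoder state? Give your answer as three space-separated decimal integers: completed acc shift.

Answer: 2 114 7

Derivation:
byte[0]=0xD5 cont=1 payload=0x55: acc |= 85<<0 -> completed=0 acc=85 shift=7
byte[1]=0x78 cont=0 payload=0x78: varint #1 complete (value=15445); reset -> completed=1 acc=0 shift=0
byte[2]=0x8A cont=1 payload=0x0A: acc |= 10<<0 -> completed=1 acc=10 shift=7
byte[3]=0xB4 cont=1 payload=0x34: acc |= 52<<7 -> completed=1 acc=6666 shift=14
byte[4]=0x08 cont=0 payload=0x08: varint #2 complete (value=137738); reset -> completed=2 acc=0 shift=0
byte[5]=0xF2 cont=1 payload=0x72: acc |= 114<<0 -> completed=2 acc=114 shift=7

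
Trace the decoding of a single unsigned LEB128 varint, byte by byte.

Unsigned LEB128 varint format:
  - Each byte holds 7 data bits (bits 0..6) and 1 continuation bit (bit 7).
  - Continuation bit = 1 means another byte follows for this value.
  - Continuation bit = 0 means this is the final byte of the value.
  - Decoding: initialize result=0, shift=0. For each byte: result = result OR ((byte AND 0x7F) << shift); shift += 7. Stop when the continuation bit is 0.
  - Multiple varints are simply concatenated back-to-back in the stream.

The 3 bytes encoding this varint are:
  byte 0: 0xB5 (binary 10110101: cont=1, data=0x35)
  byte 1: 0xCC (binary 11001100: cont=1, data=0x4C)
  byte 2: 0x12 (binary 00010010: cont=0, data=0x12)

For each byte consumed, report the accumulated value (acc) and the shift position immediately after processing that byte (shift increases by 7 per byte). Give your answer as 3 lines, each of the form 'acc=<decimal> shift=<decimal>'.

Answer: acc=53 shift=7
acc=9781 shift=14
acc=304693 shift=21

Derivation:
byte 0=0xB5: payload=0x35=53, contrib = 53<<0 = 53; acc -> 53, shift -> 7
byte 1=0xCC: payload=0x4C=76, contrib = 76<<7 = 9728; acc -> 9781, shift -> 14
byte 2=0x12: payload=0x12=18, contrib = 18<<14 = 294912; acc -> 304693, shift -> 21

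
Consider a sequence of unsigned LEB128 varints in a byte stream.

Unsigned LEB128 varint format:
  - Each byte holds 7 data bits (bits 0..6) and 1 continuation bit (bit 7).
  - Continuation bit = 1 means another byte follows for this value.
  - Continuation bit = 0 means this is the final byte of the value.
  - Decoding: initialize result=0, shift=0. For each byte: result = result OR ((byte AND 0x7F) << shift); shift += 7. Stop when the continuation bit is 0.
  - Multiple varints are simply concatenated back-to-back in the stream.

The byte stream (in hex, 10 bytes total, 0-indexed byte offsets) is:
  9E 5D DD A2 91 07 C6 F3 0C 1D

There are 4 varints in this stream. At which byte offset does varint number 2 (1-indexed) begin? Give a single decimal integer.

  byte[0]=0x9E cont=1 payload=0x1E=30: acc |= 30<<0 -> acc=30 shift=7
  byte[1]=0x5D cont=0 payload=0x5D=93: acc |= 93<<7 -> acc=11934 shift=14 [end]
Varint 1: bytes[0:2] = 9E 5D -> value 11934 (2 byte(s))
  byte[2]=0xDD cont=1 payload=0x5D=93: acc |= 93<<0 -> acc=93 shift=7
  byte[3]=0xA2 cont=1 payload=0x22=34: acc |= 34<<7 -> acc=4445 shift=14
  byte[4]=0x91 cont=1 payload=0x11=17: acc |= 17<<14 -> acc=282973 shift=21
  byte[5]=0x07 cont=0 payload=0x07=7: acc |= 7<<21 -> acc=14963037 shift=28 [end]
Varint 2: bytes[2:6] = DD A2 91 07 -> value 14963037 (4 byte(s))
  byte[6]=0xC6 cont=1 payload=0x46=70: acc |= 70<<0 -> acc=70 shift=7
  byte[7]=0xF3 cont=1 payload=0x73=115: acc |= 115<<7 -> acc=14790 shift=14
  byte[8]=0x0C cont=0 payload=0x0C=12: acc |= 12<<14 -> acc=211398 shift=21 [end]
Varint 3: bytes[6:9] = C6 F3 0C -> value 211398 (3 byte(s))
  byte[9]=0x1D cont=0 payload=0x1D=29: acc |= 29<<0 -> acc=29 shift=7 [end]
Varint 4: bytes[9:10] = 1D -> value 29 (1 byte(s))

Answer: 2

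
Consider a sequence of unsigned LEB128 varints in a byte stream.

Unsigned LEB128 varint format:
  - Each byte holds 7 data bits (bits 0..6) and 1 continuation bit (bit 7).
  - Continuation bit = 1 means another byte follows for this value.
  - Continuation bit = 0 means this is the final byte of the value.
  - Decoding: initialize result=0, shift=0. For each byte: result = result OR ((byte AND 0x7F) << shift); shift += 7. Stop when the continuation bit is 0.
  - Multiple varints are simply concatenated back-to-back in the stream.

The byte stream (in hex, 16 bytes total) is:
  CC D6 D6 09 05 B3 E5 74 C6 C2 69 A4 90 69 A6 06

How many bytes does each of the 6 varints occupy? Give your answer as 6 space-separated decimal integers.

Answer: 4 1 3 3 3 2

Derivation:
  byte[0]=0xCC cont=1 payload=0x4C=76: acc |= 76<<0 -> acc=76 shift=7
  byte[1]=0xD6 cont=1 payload=0x56=86: acc |= 86<<7 -> acc=11084 shift=14
  byte[2]=0xD6 cont=1 payload=0x56=86: acc |= 86<<14 -> acc=1420108 shift=21
  byte[3]=0x09 cont=0 payload=0x09=9: acc |= 9<<21 -> acc=20294476 shift=28 [end]
Varint 1: bytes[0:4] = CC D6 D6 09 -> value 20294476 (4 byte(s))
  byte[4]=0x05 cont=0 payload=0x05=5: acc |= 5<<0 -> acc=5 shift=7 [end]
Varint 2: bytes[4:5] = 05 -> value 5 (1 byte(s))
  byte[5]=0xB3 cont=1 payload=0x33=51: acc |= 51<<0 -> acc=51 shift=7
  byte[6]=0xE5 cont=1 payload=0x65=101: acc |= 101<<7 -> acc=12979 shift=14
  byte[7]=0x74 cont=0 payload=0x74=116: acc |= 116<<14 -> acc=1913523 shift=21 [end]
Varint 3: bytes[5:8] = B3 E5 74 -> value 1913523 (3 byte(s))
  byte[8]=0xC6 cont=1 payload=0x46=70: acc |= 70<<0 -> acc=70 shift=7
  byte[9]=0xC2 cont=1 payload=0x42=66: acc |= 66<<7 -> acc=8518 shift=14
  byte[10]=0x69 cont=0 payload=0x69=105: acc |= 105<<14 -> acc=1728838 shift=21 [end]
Varint 4: bytes[8:11] = C6 C2 69 -> value 1728838 (3 byte(s))
  byte[11]=0xA4 cont=1 payload=0x24=36: acc |= 36<<0 -> acc=36 shift=7
  byte[12]=0x90 cont=1 payload=0x10=16: acc |= 16<<7 -> acc=2084 shift=14
  byte[13]=0x69 cont=0 payload=0x69=105: acc |= 105<<14 -> acc=1722404 shift=21 [end]
Varint 5: bytes[11:14] = A4 90 69 -> value 1722404 (3 byte(s))
  byte[14]=0xA6 cont=1 payload=0x26=38: acc |= 38<<0 -> acc=38 shift=7
  byte[15]=0x06 cont=0 payload=0x06=6: acc |= 6<<7 -> acc=806 shift=14 [end]
Varint 6: bytes[14:16] = A6 06 -> value 806 (2 byte(s))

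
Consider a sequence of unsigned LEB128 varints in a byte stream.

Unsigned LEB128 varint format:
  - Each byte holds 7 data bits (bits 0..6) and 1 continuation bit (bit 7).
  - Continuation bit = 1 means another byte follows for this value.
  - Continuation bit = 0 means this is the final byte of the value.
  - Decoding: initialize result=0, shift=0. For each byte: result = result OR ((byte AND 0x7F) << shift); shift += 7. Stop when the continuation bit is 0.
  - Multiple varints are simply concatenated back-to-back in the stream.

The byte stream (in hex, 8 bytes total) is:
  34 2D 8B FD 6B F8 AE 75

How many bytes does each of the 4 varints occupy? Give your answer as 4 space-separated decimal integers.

Answer: 1 1 3 3

Derivation:
  byte[0]=0x34 cont=0 payload=0x34=52: acc |= 52<<0 -> acc=52 shift=7 [end]
Varint 1: bytes[0:1] = 34 -> value 52 (1 byte(s))
  byte[1]=0x2D cont=0 payload=0x2D=45: acc |= 45<<0 -> acc=45 shift=7 [end]
Varint 2: bytes[1:2] = 2D -> value 45 (1 byte(s))
  byte[2]=0x8B cont=1 payload=0x0B=11: acc |= 11<<0 -> acc=11 shift=7
  byte[3]=0xFD cont=1 payload=0x7D=125: acc |= 125<<7 -> acc=16011 shift=14
  byte[4]=0x6B cont=0 payload=0x6B=107: acc |= 107<<14 -> acc=1769099 shift=21 [end]
Varint 3: bytes[2:5] = 8B FD 6B -> value 1769099 (3 byte(s))
  byte[5]=0xF8 cont=1 payload=0x78=120: acc |= 120<<0 -> acc=120 shift=7
  byte[6]=0xAE cont=1 payload=0x2E=46: acc |= 46<<7 -> acc=6008 shift=14
  byte[7]=0x75 cont=0 payload=0x75=117: acc |= 117<<14 -> acc=1922936 shift=21 [end]
Varint 4: bytes[5:8] = F8 AE 75 -> value 1922936 (3 byte(s))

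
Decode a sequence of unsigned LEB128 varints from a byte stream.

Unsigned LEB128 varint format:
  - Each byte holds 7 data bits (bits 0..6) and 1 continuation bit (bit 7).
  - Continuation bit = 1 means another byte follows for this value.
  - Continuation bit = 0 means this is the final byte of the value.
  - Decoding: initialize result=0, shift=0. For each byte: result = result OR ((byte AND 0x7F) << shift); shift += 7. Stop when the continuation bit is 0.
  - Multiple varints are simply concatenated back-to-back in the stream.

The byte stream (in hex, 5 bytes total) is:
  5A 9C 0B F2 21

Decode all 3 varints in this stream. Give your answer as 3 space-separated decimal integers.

Answer: 90 1436 4338

Derivation:
  byte[0]=0x5A cont=0 payload=0x5A=90: acc |= 90<<0 -> acc=90 shift=7 [end]
Varint 1: bytes[0:1] = 5A -> value 90 (1 byte(s))
  byte[1]=0x9C cont=1 payload=0x1C=28: acc |= 28<<0 -> acc=28 shift=7
  byte[2]=0x0B cont=0 payload=0x0B=11: acc |= 11<<7 -> acc=1436 shift=14 [end]
Varint 2: bytes[1:3] = 9C 0B -> value 1436 (2 byte(s))
  byte[3]=0xF2 cont=1 payload=0x72=114: acc |= 114<<0 -> acc=114 shift=7
  byte[4]=0x21 cont=0 payload=0x21=33: acc |= 33<<7 -> acc=4338 shift=14 [end]
Varint 3: bytes[3:5] = F2 21 -> value 4338 (2 byte(s))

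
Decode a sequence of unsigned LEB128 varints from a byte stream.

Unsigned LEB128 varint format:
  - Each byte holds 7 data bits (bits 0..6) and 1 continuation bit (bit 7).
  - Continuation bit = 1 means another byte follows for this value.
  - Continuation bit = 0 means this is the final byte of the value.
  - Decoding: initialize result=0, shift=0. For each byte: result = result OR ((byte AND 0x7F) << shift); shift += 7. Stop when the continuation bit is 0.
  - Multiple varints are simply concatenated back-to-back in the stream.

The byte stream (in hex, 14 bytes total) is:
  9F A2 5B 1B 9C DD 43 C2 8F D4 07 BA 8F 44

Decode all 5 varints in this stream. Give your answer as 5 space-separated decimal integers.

Answer: 1495327 27 1109660 16058306 1116090

Derivation:
  byte[0]=0x9F cont=1 payload=0x1F=31: acc |= 31<<0 -> acc=31 shift=7
  byte[1]=0xA2 cont=1 payload=0x22=34: acc |= 34<<7 -> acc=4383 shift=14
  byte[2]=0x5B cont=0 payload=0x5B=91: acc |= 91<<14 -> acc=1495327 shift=21 [end]
Varint 1: bytes[0:3] = 9F A2 5B -> value 1495327 (3 byte(s))
  byte[3]=0x1B cont=0 payload=0x1B=27: acc |= 27<<0 -> acc=27 shift=7 [end]
Varint 2: bytes[3:4] = 1B -> value 27 (1 byte(s))
  byte[4]=0x9C cont=1 payload=0x1C=28: acc |= 28<<0 -> acc=28 shift=7
  byte[5]=0xDD cont=1 payload=0x5D=93: acc |= 93<<7 -> acc=11932 shift=14
  byte[6]=0x43 cont=0 payload=0x43=67: acc |= 67<<14 -> acc=1109660 shift=21 [end]
Varint 3: bytes[4:7] = 9C DD 43 -> value 1109660 (3 byte(s))
  byte[7]=0xC2 cont=1 payload=0x42=66: acc |= 66<<0 -> acc=66 shift=7
  byte[8]=0x8F cont=1 payload=0x0F=15: acc |= 15<<7 -> acc=1986 shift=14
  byte[9]=0xD4 cont=1 payload=0x54=84: acc |= 84<<14 -> acc=1378242 shift=21
  byte[10]=0x07 cont=0 payload=0x07=7: acc |= 7<<21 -> acc=16058306 shift=28 [end]
Varint 4: bytes[7:11] = C2 8F D4 07 -> value 16058306 (4 byte(s))
  byte[11]=0xBA cont=1 payload=0x3A=58: acc |= 58<<0 -> acc=58 shift=7
  byte[12]=0x8F cont=1 payload=0x0F=15: acc |= 15<<7 -> acc=1978 shift=14
  byte[13]=0x44 cont=0 payload=0x44=68: acc |= 68<<14 -> acc=1116090 shift=21 [end]
Varint 5: bytes[11:14] = BA 8F 44 -> value 1116090 (3 byte(s))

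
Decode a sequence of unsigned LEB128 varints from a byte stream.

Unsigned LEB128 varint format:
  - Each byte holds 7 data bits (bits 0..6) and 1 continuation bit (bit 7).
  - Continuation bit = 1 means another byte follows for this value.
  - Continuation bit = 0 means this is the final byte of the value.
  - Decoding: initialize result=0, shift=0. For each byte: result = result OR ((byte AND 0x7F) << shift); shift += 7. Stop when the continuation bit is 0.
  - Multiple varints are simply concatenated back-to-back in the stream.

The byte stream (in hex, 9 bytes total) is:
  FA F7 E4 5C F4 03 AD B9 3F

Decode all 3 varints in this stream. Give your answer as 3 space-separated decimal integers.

Answer: 194591738 500 1039533

Derivation:
  byte[0]=0xFA cont=1 payload=0x7A=122: acc |= 122<<0 -> acc=122 shift=7
  byte[1]=0xF7 cont=1 payload=0x77=119: acc |= 119<<7 -> acc=15354 shift=14
  byte[2]=0xE4 cont=1 payload=0x64=100: acc |= 100<<14 -> acc=1653754 shift=21
  byte[3]=0x5C cont=0 payload=0x5C=92: acc |= 92<<21 -> acc=194591738 shift=28 [end]
Varint 1: bytes[0:4] = FA F7 E4 5C -> value 194591738 (4 byte(s))
  byte[4]=0xF4 cont=1 payload=0x74=116: acc |= 116<<0 -> acc=116 shift=7
  byte[5]=0x03 cont=0 payload=0x03=3: acc |= 3<<7 -> acc=500 shift=14 [end]
Varint 2: bytes[4:6] = F4 03 -> value 500 (2 byte(s))
  byte[6]=0xAD cont=1 payload=0x2D=45: acc |= 45<<0 -> acc=45 shift=7
  byte[7]=0xB9 cont=1 payload=0x39=57: acc |= 57<<7 -> acc=7341 shift=14
  byte[8]=0x3F cont=0 payload=0x3F=63: acc |= 63<<14 -> acc=1039533 shift=21 [end]
Varint 3: bytes[6:9] = AD B9 3F -> value 1039533 (3 byte(s))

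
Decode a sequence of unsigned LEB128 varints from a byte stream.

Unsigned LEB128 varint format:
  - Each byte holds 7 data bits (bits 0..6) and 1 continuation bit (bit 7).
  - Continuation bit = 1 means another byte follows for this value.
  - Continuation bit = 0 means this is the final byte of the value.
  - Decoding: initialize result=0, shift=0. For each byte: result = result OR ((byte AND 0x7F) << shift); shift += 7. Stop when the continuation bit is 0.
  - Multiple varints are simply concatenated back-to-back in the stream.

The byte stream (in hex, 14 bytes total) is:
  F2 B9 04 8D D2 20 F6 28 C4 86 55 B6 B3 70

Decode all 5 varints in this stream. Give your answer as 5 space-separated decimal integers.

Answer: 72946 534797 5238 1393476 1841590

Derivation:
  byte[0]=0xF2 cont=1 payload=0x72=114: acc |= 114<<0 -> acc=114 shift=7
  byte[1]=0xB9 cont=1 payload=0x39=57: acc |= 57<<7 -> acc=7410 shift=14
  byte[2]=0x04 cont=0 payload=0x04=4: acc |= 4<<14 -> acc=72946 shift=21 [end]
Varint 1: bytes[0:3] = F2 B9 04 -> value 72946 (3 byte(s))
  byte[3]=0x8D cont=1 payload=0x0D=13: acc |= 13<<0 -> acc=13 shift=7
  byte[4]=0xD2 cont=1 payload=0x52=82: acc |= 82<<7 -> acc=10509 shift=14
  byte[5]=0x20 cont=0 payload=0x20=32: acc |= 32<<14 -> acc=534797 shift=21 [end]
Varint 2: bytes[3:6] = 8D D2 20 -> value 534797 (3 byte(s))
  byte[6]=0xF6 cont=1 payload=0x76=118: acc |= 118<<0 -> acc=118 shift=7
  byte[7]=0x28 cont=0 payload=0x28=40: acc |= 40<<7 -> acc=5238 shift=14 [end]
Varint 3: bytes[6:8] = F6 28 -> value 5238 (2 byte(s))
  byte[8]=0xC4 cont=1 payload=0x44=68: acc |= 68<<0 -> acc=68 shift=7
  byte[9]=0x86 cont=1 payload=0x06=6: acc |= 6<<7 -> acc=836 shift=14
  byte[10]=0x55 cont=0 payload=0x55=85: acc |= 85<<14 -> acc=1393476 shift=21 [end]
Varint 4: bytes[8:11] = C4 86 55 -> value 1393476 (3 byte(s))
  byte[11]=0xB6 cont=1 payload=0x36=54: acc |= 54<<0 -> acc=54 shift=7
  byte[12]=0xB3 cont=1 payload=0x33=51: acc |= 51<<7 -> acc=6582 shift=14
  byte[13]=0x70 cont=0 payload=0x70=112: acc |= 112<<14 -> acc=1841590 shift=21 [end]
Varint 5: bytes[11:14] = B6 B3 70 -> value 1841590 (3 byte(s))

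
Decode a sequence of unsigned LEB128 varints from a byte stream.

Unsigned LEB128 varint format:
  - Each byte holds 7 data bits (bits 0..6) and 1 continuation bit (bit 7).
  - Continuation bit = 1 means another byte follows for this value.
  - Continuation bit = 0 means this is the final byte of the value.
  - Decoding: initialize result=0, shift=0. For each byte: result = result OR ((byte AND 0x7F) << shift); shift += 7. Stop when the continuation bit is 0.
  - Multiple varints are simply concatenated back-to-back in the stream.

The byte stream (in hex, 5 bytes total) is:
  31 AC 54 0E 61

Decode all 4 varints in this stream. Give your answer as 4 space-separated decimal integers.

Answer: 49 10796 14 97

Derivation:
  byte[0]=0x31 cont=0 payload=0x31=49: acc |= 49<<0 -> acc=49 shift=7 [end]
Varint 1: bytes[0:1] = 31 -> value 49 (1 byte(s))
  byte[1]=0xAC cont=1 payload=0x2C=44: acc |= 44<<0 -> acc=44 shift=7
  byte[2]=0x54 cont=0 payload=0x54=84: acc |= 84<<7 -> acc=10796 shift=14 [end]
Varint 2: bytes[1:3] = AC 54 -> value 10796 (2 byte(s))
  byte[3]=0x0E cont=0 payload=0x0E=14: acc |= 14<<0 -> acc=14 shift=7 [end]
Varint 3: bytes[3:4] = 0E -> value 14 (1 byte(s))
  byte[4]=0x61 cont=0 payload=0x61=97: acc |= 97<<0 -> acc=97 shift=7 [end]
Varint 4: bytes[4:5] = 61 -> value 97 (1 byte(s))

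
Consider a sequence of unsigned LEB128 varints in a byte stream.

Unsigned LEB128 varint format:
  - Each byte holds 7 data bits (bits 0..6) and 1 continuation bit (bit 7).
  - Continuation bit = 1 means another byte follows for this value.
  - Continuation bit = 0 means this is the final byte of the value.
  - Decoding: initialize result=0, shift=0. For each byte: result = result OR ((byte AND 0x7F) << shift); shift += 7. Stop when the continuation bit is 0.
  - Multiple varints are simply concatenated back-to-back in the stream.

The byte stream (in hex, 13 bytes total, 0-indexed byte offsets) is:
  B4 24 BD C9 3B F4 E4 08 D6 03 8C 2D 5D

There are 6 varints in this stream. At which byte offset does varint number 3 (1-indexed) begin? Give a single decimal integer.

Answer: 5

Derivation:
  byte[0]=0xB4 cont=1 payload=0x34=52: acc |= 52<<0 -> acc=52 shift=7
  byte[1]=0x24 cont=0 payload=0x24=36: acc |= 36<<7 -> acc=4660 shift=14 [end]
Varint 1: bytes[0:2] = B4 24 -> value 4660 (2 byte(s))
  byte[2]=0xBD cont=1 payload=0x3D=61: acc |= 61<<0 -> acc=61 shift=7
  byte[3]=0xC9 cont=1 payload=0x49=73: acc |= 73<<7 -> acc=9405 shift=14
  byte[4]=0x3B cont=0 payload=0x3B=59: acc |= 59<<14 -> acc=976061 shift=21 [end]
Varint 2: bytes[2:5] = BD C9 3B -> value 976061 (3 byte(s))
  byte[5]=0xF4 cont=1 payload=0x74=116: acc |= 116<<0 -> acc=116 shift=7
  byte[6]=0xE4 cont=1 payload=0x64=100: acc |= 100<<7 -> acc=12916 shift=14
  byte[7]=0x08 cont=0 payload=0x08=8: acc |= 8<<14 -> acc=143988 shift=21 [end]
Varint 3: bytes[5:8] = F4 E4 08 -> value 143988 (3 byte(s))
  byte[8]=0xD6 cont=1 payload=0x56=86: acc |= 86<<0 -> acc=86 shift=7
  byte[9]=0x03 cont=0 payload=0x03=3: acc |= 3<<7 -> acc=470 shift=14 [end]
Varint 4: bytes[8:10] = D6 03 -> value 470 (2 byte(s))
  byte[10]=0x8C cont=1 payload=0x0C=12: acc |= 12<<0 -> acc=12 shift=7
  byte[11]=0x2D cont=0 payload=0x2D=45: acc |= 45<<7 -> acc=5772 shift=14 [end]
Varint 5: bytes[10:12] = 8C 2D -> value 5772 (2 byte(s))
  byte[12]=0x5D cont=0 payload=0x5D=93: acc |= 93<<0 -> acc=93 shift=7 [end]
Varint 6: bytes[12:13] = 5D -> value 93 (1 byte(s))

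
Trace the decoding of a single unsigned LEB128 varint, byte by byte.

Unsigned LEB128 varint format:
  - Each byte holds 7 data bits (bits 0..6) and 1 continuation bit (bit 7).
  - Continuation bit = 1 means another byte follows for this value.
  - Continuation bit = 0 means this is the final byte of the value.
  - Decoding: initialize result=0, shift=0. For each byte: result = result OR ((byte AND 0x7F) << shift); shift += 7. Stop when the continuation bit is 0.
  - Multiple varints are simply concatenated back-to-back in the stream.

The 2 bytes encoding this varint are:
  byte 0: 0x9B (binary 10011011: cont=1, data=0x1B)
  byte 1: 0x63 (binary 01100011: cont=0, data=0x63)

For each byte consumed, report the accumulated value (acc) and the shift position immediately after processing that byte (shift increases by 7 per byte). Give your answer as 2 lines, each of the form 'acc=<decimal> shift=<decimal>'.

Answer: acc=27 shift=7
acc=12699 shift=14

Derivation:
byte 0=0x9B: payload=0x1B=27, contrib = 27<<0 = 27; acc -> 27, shift -> 7
byte 1=0x63: payload=0x63=99, contrib = 99<<7 = 12672; acc -> 12699, shift -> 14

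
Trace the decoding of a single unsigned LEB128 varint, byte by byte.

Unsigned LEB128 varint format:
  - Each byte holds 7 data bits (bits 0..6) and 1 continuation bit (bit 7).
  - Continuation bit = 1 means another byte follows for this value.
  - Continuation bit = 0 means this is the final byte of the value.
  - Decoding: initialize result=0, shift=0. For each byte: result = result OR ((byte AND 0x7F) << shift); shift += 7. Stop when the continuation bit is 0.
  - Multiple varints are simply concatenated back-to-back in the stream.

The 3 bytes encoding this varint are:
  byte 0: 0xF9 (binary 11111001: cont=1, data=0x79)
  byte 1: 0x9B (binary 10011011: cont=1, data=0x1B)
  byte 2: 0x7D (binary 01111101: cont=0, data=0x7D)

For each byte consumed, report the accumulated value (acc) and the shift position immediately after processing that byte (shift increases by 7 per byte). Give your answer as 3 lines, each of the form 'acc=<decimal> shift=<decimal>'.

Answer: acc=121 shift=7
acc=3577 shift=14
acc=2051577 shift=21

Derivation:
byte 0=0xF9: payload=0x79=121, contrib = 121<<0 = 121; acc -> 121, shift -> 7
byte 1=0x9B: payload=0x1B=27, contrib = 27<<7 = 3456; acc -> 3577, shift -> 14
byte 2=0x7D: payload=0x7D=125, contrib = 125<<14 = 2048000; acc -> 2051577, shift -> 21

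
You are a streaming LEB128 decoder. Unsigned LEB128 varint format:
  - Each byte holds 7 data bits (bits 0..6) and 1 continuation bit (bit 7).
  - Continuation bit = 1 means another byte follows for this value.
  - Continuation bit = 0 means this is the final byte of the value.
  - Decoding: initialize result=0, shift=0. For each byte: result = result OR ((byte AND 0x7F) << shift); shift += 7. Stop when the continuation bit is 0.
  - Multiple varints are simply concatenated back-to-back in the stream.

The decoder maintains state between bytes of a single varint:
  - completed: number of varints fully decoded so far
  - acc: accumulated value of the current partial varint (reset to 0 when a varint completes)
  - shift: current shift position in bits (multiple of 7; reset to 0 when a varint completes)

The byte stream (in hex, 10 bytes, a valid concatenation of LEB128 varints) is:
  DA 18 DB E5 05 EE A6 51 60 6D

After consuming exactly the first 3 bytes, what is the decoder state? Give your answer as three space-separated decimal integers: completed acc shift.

Answer: 1 91 7

Derivation:
byte[0]=0xDA cont=1 payload=0x5A: acc |= 90<<0 -> completed=0 acc=90 shift=7
byte[1]=0x18 cont=0 payload=0x18: varint #1 complete (value=3162); reset -> completed=1 acc=0 shift=0
byte[2]=0xDB cont=1 payload=0x5B: acc |= 91<<0 -> completed=1 acc=91 shift=7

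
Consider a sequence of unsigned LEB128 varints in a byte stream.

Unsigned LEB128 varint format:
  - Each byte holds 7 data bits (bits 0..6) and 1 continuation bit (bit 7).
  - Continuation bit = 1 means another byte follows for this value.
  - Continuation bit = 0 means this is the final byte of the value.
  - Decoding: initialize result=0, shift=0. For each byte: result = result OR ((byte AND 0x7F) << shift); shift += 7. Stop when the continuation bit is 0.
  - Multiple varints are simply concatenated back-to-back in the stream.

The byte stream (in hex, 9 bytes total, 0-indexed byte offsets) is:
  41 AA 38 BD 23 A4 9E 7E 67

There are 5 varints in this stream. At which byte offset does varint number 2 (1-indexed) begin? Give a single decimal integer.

  byte[0]=0x41 cont=0 payload=0x41=65: acc |= 65<<0 -> acc=65 shift=7 [end]
Varint 1: bytes[0:1] = 41 -> value 65 (1 byte(s))
  byte[1]=0xAA cont=1 payload=0x2A=42: acc |= 42<<0 -> acc=42 shift=7
  byte[2]=0x38 cont=0 payload=0x38=56: acc |= 56<<7 -> acc=7210 shift=14 [end]
Varint 2: bytes[1:3] = AA 38 -> value 7210 (2 byte(s))
  byte[3]=0xBD cont=1 payload=0x3D=61: acc |= 61<<0 -> acc=61 shift=7
  byte[4]=0x23 cont=0 payload=0x23=35: acc |= 35<<7 -> acc=4541 shift=14 [end]
Varint 3: bytes[3:5] = BD 23 -> value 4541 (2 byte(s))
  byte[5]=0xA4 cont=1 payload=0x24=36: acc |= 36<<0 -> acc=36 shift=7
  byte[6]=0x9E cont=1 payload=0x1E=30: acc |= 30<<7 -> acc=3876 shift=14
  byte[7]=0x7E cont=0 payload=0x7E=126: acc |= 126<<14 -> acc=2068260 shift=21 [end]
Varint 4: bytes[5:8] = A4 9E 7E -> value 2068260 (3 byte(s))
  byte[8]=0x67 cont=0 payload=0x67=103: acc |= 103<<0 -> acc=103 shift=7 [end]
Varint 5: bytes[8:9] = 67 -> value 103 (1 byte(s))

Answer: 1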